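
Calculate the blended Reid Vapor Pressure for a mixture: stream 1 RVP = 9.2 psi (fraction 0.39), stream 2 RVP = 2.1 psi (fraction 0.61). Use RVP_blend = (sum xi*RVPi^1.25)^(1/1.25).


Chevron index: RVP_blend = (sum xi*RVPi^1.25)^(1/1.25)
RVP^1.25 terms: 0.39 * 9.2^1.25 + 0.61 * 2.1^1.25 = 7.79091
RVP_blend = 7.79091^(1/1.25) = 5.167

5.167 psi


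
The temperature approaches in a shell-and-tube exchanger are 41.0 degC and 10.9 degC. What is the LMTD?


LMTD = (dT1 - dT2) / ln(dT1/dT2)
= (41.0 - 10.9) / ln(41.0 / 10.9) = 30.1 / 1.32481 = 22.72

22.72 degC


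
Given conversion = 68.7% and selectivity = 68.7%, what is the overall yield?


Overall yield = conversion (%) * selectivity (%) / 100
Conversion = 68.7%, Selectivity = 68.7%
Y = 68.7 * 68.7 / 100
= 47.1969 %

47.1969 %


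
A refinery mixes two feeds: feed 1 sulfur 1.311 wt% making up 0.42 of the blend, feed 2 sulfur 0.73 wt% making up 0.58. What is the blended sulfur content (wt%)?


Linear sulfur blending: S_blend = x1*S1 + x2*S2
Contribution 1: 0.42 * 1.311 = 0.55062 wt%
Contribution 2: 0.58 * 0.73 = 0.4234 wt%
S_blend = 0.55062 + 0.4234 = 0.97402

0.97402 wt%


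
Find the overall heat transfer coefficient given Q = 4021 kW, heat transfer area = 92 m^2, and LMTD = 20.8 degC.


From Q = U*A*LMTD, U = Q / (A * LMTD)
U = 4021 / (92 * 20.8) = 4021 / 1913.6 = 2.101

2.101 kW/(m^2*K)


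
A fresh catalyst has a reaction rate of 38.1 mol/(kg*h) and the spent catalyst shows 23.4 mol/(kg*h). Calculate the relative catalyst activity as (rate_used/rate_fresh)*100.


Activity (%) = (rate_used / rate_fresh) * 100
rate_used = 23.4, rate_fresh = 38.1
= (23.4 / 38.1) * 100
= 0.6142 * 100 = 61.42

61.42 %


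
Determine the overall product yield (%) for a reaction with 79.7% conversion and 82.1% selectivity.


Overall yield = conversion (%) * selectivity (%) / 100
Conversion = 79.7%, Selectivity = 82.1%
Y = 79.7 * 82.1 / 100
= 65.4337 %

65.4337 %


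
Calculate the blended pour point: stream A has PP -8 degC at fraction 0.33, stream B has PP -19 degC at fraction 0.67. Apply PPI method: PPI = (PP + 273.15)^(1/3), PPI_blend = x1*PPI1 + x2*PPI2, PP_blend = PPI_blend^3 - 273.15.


PPI_1 = (-8 + 273.15)^(1/3) = 6.42437
PPI_2 = (-19 + 273.15)^(1/3) = 6.334272
PPI_blend = 0.33 * 6.42437 + 0.67 * 6.334272 = 6.364004
PP_blend = 6.364004^3 - 273.15 = 257.7456 - 273.15 = -15.4

-15.4 degC


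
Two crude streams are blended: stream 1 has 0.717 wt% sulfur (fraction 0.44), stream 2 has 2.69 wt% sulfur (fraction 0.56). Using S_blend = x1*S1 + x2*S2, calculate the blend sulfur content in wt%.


Linear sulfur blending: S_blend = x1*S1 + x2*S2
Contribution 1: 0.44 * 0.717 = 0.31548 wt%
Contribution 2: 0.56 * 2.69 = 1.5064 wt%
S_blend = 0.31548 + 1.5064 = 1.82188

1.82188 wt%


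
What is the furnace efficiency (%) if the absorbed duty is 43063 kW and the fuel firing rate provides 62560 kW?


Furnace efficiency = Q_absorbed / Q_fuel * 100
= 43063 / 62560 * 100 = 68.83

68.83 %


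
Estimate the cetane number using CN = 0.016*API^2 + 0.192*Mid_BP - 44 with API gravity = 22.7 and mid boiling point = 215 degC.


CN = 0.016 * 22.7^2 + 0.192 * 215 - 44
CN = 8.24464 + 41.28 - 44 = 5.52464

5.52464


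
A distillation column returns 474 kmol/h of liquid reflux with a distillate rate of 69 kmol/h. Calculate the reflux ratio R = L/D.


Reflux ratio definition: R = L / D (liquid returned / distillate withdrawn)
L = 474 kmol/h, D = 69 kmol/h
R = 474 / 69 = 6.870

6.870


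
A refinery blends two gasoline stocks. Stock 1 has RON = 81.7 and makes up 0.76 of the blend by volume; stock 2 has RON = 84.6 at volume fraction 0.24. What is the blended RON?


Linear blending: RON_blend = sum(vi * RONi)
Contribution 1: 0.76 * 81.7 = 62.092
Contribution 2: 0.24 * 84.6 = 20.304
RON_blend = 62.092 + 20.304 = 82.396

82.396


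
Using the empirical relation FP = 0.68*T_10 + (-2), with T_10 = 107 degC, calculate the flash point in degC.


FP = 0.68 * 107 + (-2) = 70.76

70.76 degC


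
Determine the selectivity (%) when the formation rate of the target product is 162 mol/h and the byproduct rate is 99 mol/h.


Selectivity = desired / (desired + undesired) * 100
Total products = 162 + 99 = 261 mol/h
S = 162 / 261 * 100
= 0.6207 * 100
= 62.07 %

62.07 %


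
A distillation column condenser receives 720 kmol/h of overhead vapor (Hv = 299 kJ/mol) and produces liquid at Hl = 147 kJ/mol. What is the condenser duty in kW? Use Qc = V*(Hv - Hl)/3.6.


Qc = 720 * (299 - 147) / 3.6 = 720 * 152 / 3.6 = 30400

30400 kW


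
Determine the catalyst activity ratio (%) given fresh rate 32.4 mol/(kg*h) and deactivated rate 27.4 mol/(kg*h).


Activity (%) = (rate_used / rate_fresh) * 100
rate_used = 27.4, rate_fresh = 32.4
= (27.4 / 32.4) * 100
= 0.8457 * 100 = 84.57

84.57 %


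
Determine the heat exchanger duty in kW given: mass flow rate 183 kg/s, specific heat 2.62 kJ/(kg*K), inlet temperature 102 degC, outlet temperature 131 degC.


Q = m_dot * cp * delta_T
delta_T = 131 - 102 = 29 K
Q = 183 * 2.62 * 29
= 479.46 * 29
= 13904.34 kW

13904.34 kW


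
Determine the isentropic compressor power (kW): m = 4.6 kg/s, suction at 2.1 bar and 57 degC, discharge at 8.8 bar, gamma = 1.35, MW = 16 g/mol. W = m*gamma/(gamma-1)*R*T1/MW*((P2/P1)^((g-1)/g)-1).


Isentropic work: W = m*(gamma/(gamma-1))*(R*T1/MW)*((P2/P1)^((gamma-1)/gamma) - 1)
T1 = 57 + 273.15 = 330.15 K
Pressure ratio = 8.8 / 2.1 = 4.19048
Exponent = (1.35 - 1)/1.35 = 0.259259
(P2/P1)^exp - 1 = 4.19048^0.259259 - 1 = 0.449865
W = 4.6 * 1.35 / 0.35 * 8.314 * 330.15 / 16 * 0.449865 = 1369

1369 kW


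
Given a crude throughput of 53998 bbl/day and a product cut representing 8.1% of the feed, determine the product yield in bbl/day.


Crude throughput = 53998 bbl/day
Fraction yield = 8.1%
yield = throughput * fraction / 100
yield = 53998 * 8.1 / 100 = 4373.838

4373.838 bbl/day


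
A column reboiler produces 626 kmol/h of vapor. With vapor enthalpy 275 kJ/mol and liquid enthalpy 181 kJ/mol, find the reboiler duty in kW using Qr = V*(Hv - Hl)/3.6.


Qr = 626 * (275 - 181) / 3.6 = 626 * 94 / 3.6 = 16350

16350 kW


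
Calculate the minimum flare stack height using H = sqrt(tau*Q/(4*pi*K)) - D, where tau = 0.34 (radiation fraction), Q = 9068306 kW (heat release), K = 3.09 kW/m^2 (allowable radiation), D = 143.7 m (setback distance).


tau*Q/(4*pi*K) = 0.34 * 9068306 / (4 * pi * 3.09) = 79403
sqrt(79403) = 281.785
H = 281.785 - 143.7 = 138.1

138.1 m


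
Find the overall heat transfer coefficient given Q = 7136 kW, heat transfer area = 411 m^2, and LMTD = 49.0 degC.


From Q = U*A*LMTD, U = Q / (A * LMTD)
U = 7136 / (411 * 49.0) = 7136 / 20139 = 0.3543

0.3543 kW/(m^2*K)


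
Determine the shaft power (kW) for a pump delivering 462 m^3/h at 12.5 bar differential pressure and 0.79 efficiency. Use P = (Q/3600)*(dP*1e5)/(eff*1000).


Q = 462 / 3600 = 0.128333 m^3/s
P = 0.128333 * (12.5 * 1e5) / 0.79 / 1000 = 203.1

203.1 kW


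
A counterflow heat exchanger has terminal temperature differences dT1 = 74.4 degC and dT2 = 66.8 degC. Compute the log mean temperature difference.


LMTD = (dT1 - dT2) / ln(dT1/dT2)
= (74.4 - 66.8) / ln(74.4 / 66.8) = 7.6 / 0.107753 = 70.53

70.53 degC


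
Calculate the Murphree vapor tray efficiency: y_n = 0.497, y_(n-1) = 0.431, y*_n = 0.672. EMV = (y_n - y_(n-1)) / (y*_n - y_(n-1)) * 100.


Murphree vapor efficiency: EMV = (y_n - y_(n-1)) / (y*_n - y_(n-1)) * 100
EMV = (0.497 - 0.431) / (0.672 - 0.431) * 100 = 0.066 / 0.241 * 100 = 27.39

27.39 %


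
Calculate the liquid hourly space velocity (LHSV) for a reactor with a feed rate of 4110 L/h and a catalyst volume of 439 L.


LHSV = volumetric feed rate / catalyst volume
= 4110 L/h / 439 L
= 9.362 h^-1

9.362 h^-1


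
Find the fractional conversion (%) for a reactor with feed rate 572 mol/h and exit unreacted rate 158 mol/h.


X = (F_in - F_out) / F_in * 100
Moles reacted = 572 - 158 = 414
X = 414 / 572 * 100
= 0.7238 * 100
= 72.38 %

72.38 %


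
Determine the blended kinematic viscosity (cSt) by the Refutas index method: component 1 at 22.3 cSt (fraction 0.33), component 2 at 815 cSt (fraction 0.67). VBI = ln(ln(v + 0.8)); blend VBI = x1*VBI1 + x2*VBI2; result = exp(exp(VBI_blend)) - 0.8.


Refutas method: VBN_i = 14.534*ln(ln(visc_i + 0.8)) + 10.975, blended linearly by mass fraction; since VBN is linear in VBI_i = ln(ln(visc_i + 0.8)) and the fractions sum to 1, blend VBI directly: visc = exp(exp(VBI_blend)) - 0.8
VBI_1 = ln(ln(22.3 + 0.8)) = 1.14417
VBI_2 = ln(ln(815 + 0.8)) = 1.90273
VBI_blend = 0.33 * 1.14417 + 0.67 * 1.90273 = 1.65241
visc_blend = exp(exp(1.65241)) - 0.8 = 184.0

184.0 cSt


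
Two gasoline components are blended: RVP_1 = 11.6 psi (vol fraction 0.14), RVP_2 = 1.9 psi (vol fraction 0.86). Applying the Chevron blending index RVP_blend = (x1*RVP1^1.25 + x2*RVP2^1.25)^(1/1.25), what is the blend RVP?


Chevron index: RVP_blend = (sum xi*RVPi^1.25)^(1/1.25)
RVP^1.25 terms: 0.14 * 11.6^1.25 + 0.86 * 1.9^1.25 = 4.9155
RVP_blend = 4.9155^(1/1.25) = 3.575

3.575 psi


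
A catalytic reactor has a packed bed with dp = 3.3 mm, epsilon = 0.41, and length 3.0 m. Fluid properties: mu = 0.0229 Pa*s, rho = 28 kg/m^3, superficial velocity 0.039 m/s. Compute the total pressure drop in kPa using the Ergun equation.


dp = 3.3 mm = 0.0033 m
Viscous term = 150*0.0229*0.039*(1-0.41)^2 / (0.0033^2*0.41^3) = 62132.1
Inertial term = 1.75*28*0.039^2*(1-0.41) / (0.0033*0.41^3) = 193.336
dP/L = 62132.1 + 193.336 = 62325.4 Pa/m
dP = 62325.4 * 3.0 / 1000 = 187.0 kPa

187.0 kPa


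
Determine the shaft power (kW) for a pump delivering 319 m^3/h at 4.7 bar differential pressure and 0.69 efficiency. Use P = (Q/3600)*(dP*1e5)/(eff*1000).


Q = 319 / 3600 = 0.0886111 m^3/s
P = 0.0886111 * (4.7 * 1e5) / 0.69 / 1000 = 60.36

60.36 kW


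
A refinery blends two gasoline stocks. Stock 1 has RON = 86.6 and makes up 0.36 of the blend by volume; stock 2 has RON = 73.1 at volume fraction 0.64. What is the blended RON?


Linear blending: RON_blend = sum(vi * RONi)
Contribution 1: 0.36 * 86.6 = 31.176
Contribution 2: 0.64 * 73.1 = 46.784
RON_blend = 31.176 + 46.784 = 77.96

77.96


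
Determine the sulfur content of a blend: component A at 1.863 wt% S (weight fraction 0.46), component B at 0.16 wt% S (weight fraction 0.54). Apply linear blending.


Linear sulfur blending: S_blend = x1*S1 + x2*S2
Contribution 1: 0.46 * 1.863 = 0.85698 wt%
Contribution 2: 0.54 * 0.16 = 0.0864 wt%
S_blend = 0.85698 + 0.0864 = 0.94338

0.94338 wt%


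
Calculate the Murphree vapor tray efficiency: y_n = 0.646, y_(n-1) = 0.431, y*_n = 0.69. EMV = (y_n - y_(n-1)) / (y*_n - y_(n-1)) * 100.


Murphree vapor efficiency: EMV = (y_n - y_(n-1)) / (y*_n - y_(n-1)) * 100
EMV = (0.646 - 0.431) / (0.69 - 0.431) * 100 = 0.215 / 0.259 * 100 = 83.01

83.01 %


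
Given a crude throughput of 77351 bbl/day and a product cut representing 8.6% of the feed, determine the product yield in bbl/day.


Crude throughput = 77351 bbl/day
Fraction yield = 8.6%
yield = throughput * fraction / 100
yield = 77351 * 8.6 / 100 = 6652.186

6652.186 bbl/day


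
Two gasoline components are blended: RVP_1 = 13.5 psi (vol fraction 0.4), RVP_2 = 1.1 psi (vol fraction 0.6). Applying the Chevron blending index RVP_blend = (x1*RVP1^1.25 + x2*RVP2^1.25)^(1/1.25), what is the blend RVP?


Chevron index: RVP_blend = (sum xi*RVPi^1.25)^(1/1.25)
RVP^1.25 terms: 0.4 * 13.5^1.25 + 0.6 * 1.1^1.25 = 11.0268
RVP_blend = 11.0268^(1/1.25) = 6.823

6.823 psi


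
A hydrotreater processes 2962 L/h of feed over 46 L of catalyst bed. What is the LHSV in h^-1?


LHSV = volumetric feed rate / catalyst volume
= 2962 L/h / 46 L
= 64.39 h^-1

64.39 h^-1


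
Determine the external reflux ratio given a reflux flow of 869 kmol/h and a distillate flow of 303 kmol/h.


Reflux ratio definition: R = L / D (liquid returned / distillate withdrawn)
L = 869 kmol/h, D = 303 kmol/h
R = 869 / 303 = 2.868

2.868


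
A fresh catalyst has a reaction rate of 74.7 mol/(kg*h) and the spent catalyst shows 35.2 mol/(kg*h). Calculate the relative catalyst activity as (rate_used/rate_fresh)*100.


Activity (%) = (rate_used / rate_fresh) * 100
rate_used = 35.2, rate_fresh = 74.7
= (35.2 / 74.7) * 100
= 0.4712 * 100 = 47.12

47.12 %


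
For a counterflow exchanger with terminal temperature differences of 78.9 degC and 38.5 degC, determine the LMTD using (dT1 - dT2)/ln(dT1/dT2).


LMTD = (dT1 - dT2) / ln(dT1/dT2)
= (78.9 - 38.5) / ln(78.9 / 38.5) = 40.4 / 0.717523 = 56.30

56.30 degC


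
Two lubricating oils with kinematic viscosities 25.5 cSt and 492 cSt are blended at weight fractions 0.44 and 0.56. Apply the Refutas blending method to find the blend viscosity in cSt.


Refutas method: VBN_i = 14.534*ln(ln(visc_i + 0.8)) + 10.975, blended linearly by mass fraction; since VBN is linear in VBI_i = ln(ln(visc_i + 0.8)) and the fractions sum to 1, blend VBI directly: visc = exp(exp(VBI_blend)) - 0.8
VBI_1 = ln(ln(25.5 + 0.8)) = 1.18466
VBI_2 = ln(ln(492 + 0.8)) = 1.82457
VBI_blend = 0.44 * 1.18466 + 0.56 * 1.82457 = 1.54301
visc_blend = exp(exp(1.54301)) - 0.8 = 106.8

106.8 cSt


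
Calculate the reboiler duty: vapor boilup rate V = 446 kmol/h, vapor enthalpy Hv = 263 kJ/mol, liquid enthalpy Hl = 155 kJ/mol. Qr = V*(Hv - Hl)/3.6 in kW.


Qr = 446 * (263 - 155) / 3.6 = 446 * 108 / 3.6 = 13380

13380 kW


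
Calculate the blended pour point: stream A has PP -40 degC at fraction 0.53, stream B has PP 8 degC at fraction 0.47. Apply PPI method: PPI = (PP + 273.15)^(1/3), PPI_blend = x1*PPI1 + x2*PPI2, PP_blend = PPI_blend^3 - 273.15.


PPI_1 = (-40 + 273.15)^(1/3) = 6.15477
PPI_2 = (8 + 273.15)^(1/3) = 6.551077
PPI_blend = 0.53 * 6.15477 + 0.47 * 6.551077 = 6.341034
PP_blend = 6.341034^3 - 273.15 = 254.9648 - 273.15 = -18.19

-18.19 degC


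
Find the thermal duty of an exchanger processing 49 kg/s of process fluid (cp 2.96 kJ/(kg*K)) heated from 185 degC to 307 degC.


Q = m_dot * cp * delta_T
delta_T = 307 - 185 = 122 K
Q = 49 * 2.96 * 122
= 145.04 * 122
= 17694.88 kW

17694.88 kW


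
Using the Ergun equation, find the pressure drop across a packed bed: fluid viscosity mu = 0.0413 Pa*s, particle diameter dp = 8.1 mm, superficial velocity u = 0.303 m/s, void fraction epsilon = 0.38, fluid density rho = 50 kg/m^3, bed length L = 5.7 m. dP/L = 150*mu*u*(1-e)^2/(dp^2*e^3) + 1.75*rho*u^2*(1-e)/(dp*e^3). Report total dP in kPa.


dp = 8.1 mm = 0.0081 m
Viscous term = 150*0.0413*0.303*(1-0.38)^2 / (0.0081^2*0.38^3) = 200423
Inertial term = 1.75*50*0.303^2*(1-0.38) / (0.0081*0.38^3) = 11206
dP/L = 200423 + 11206 = 211629 Pa/m
dP = 211629 * 5.7 / 1000 = 1206 kPa

1206 kPa


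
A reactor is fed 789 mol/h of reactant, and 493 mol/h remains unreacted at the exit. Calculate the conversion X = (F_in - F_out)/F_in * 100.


X = (F_in - F_out) / F_in * 100
Moles reacted = 789 - 493 = 296
X = 296 / 789 * 100
= 0.3752 * 100
= 37.52 %

37.52 %


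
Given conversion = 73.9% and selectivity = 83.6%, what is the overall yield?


Overall yield = conversion (%) * selectivity (%) / 100
Conversion = 73.9%, Selectivity = 83.6%
Y = 73.9 * 83.6 / 100
= 61.7804 %

61.7804 %


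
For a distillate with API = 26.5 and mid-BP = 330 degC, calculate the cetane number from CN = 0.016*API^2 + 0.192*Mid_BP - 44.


CN = 0.016 * 26.5^2 + 0.192 * 330 - 44
CN = 11.236 + 63.36 - 44 = 30.596

30.596


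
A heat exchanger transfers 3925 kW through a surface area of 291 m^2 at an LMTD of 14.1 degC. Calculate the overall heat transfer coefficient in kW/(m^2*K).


From Q = U*A*LMTD, U = Q / (A * LMTD)
U = 3925 / (291 * 14.1) = 3925 / 4103.1 = 0.9566

0.9566 kW/(m^2*K)


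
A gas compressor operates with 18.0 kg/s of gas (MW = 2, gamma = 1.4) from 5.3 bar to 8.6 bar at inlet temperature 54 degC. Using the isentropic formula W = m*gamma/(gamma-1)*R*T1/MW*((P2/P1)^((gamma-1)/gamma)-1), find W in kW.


Isentropic work: W = m*(gamma/(gamma-1))*(R*T1/MW)*((P2/P1)^((gamma-1)/gamma) - 1)
T1 = 54 + 273.15 = 327.15 K
Pressure ratio = 8.6 / 5.3 = 1.62264
Exponent = (1.4 - 1)/1.4 = 0.285714
(P2/P1)^exp - 1 = 1.62264^0.285714 - 1 = 0.148321
W = 18.0 * 1.4 / 0.4 * 8.314 * 327.15 / 2 * 0.148321 = 12710

12710 kW


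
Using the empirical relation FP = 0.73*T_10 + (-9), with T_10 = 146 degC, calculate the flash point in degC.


FP = 0.73 * 146 + (-9) = 97.58

97.58 degC


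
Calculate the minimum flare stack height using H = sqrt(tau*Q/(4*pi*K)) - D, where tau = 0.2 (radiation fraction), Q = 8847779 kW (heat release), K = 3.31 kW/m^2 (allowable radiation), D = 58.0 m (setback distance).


tau*Q/(4*pi*K) = 0.2 * 8847779 / (4 * pi * 3.31) = 42542.8
sqrt(42542.8) = 206.259
H = 206.259 - 58.0 = 148.3

148.3 m


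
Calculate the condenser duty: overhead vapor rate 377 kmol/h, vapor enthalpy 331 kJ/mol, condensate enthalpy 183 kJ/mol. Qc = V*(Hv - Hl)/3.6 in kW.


Qc = 377 * (331 - 183) / 3.6 = 377 * 148 / 3.6 = 15500

15500 kW


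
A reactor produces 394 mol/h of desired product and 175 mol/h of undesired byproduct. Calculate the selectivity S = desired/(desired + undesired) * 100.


Selectivity = desired / (desired + undesired) * 100
Total products = 394 + 175 = 569 mol/h
S = 394 / 569 * 100
= 0.6924 * 100
= 69.24 %

69.24 %


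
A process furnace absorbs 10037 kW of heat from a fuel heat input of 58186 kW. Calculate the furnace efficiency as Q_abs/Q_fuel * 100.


Furnace efficiency = Q_absorbed / Q_fuel * 100
= 10037 / 58186 * 100 = 17.25

17.25 %


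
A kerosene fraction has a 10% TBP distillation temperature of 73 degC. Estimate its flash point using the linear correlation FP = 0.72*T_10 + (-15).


FP = 0.72 * 73 + (-15) = 37.56

37.56 degC


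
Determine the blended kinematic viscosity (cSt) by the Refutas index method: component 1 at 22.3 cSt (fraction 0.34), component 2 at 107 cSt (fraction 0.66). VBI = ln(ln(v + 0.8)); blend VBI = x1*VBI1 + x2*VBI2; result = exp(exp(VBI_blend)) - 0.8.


Refutas method: VBN_i = 14.534*ln(ln(visc_i + 0.8)) + 10.975, blended linearly by mass fraction; since VBN is linear in VBI_i = ln(ln(visc_i + 0.8)) and the fractions sum to 1, blend VBI directly: visc = exp(exp(VBI_blend)) - 0.8
VBI_1 = ln(ln(22.3 + 0.8)) = 1.14417
VBI_2 = ln(ln(107 + 0.8)) = 1.54336
VBI_blend = 0.34 * 1.14417 + 0.66 * 1.54336 = 1.40764
visc_blend = exp(exp(1.40764)) - 0.8 = 58.72

58.72 cSt


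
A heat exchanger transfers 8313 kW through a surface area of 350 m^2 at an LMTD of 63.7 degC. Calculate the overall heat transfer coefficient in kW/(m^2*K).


From Q = U*A*LMTD, U = Q / (A * LMTD)
U = 8313 / (350 * 63.7) = 8313 / 22295 = 0.3729

0.3729 kW/(m^2*K)


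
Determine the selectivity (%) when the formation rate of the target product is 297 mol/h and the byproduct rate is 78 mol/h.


Selectivity = desired / (desired + undesired) * 100
Total products = 297 + 78 = 375 mol/h
S = 297 / 375 * 100
= 0.7920 * 100
= 79.20 %

79.20 %


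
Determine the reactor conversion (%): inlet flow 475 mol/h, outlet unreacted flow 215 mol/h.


X = (F_in - F_out) / F_in * 100
Moles reacted = 475 - 215 = 260
X = 260 / 475 * 100
= 0.5474 * 100
= 54.74 %

54.74 %


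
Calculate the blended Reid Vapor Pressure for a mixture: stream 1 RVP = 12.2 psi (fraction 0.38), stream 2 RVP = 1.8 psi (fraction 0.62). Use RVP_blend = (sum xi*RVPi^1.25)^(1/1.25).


Chevron index: RVP_blend = (sum xi*RVPi^1.25)^(1/1.25)
RVP^1.25 terms: 0.38 * 12.2^1.25 + 0.62 * 1.8^1.25 = 9.95695
RVP_blend = 9.95695^(1/1.25) = 6.288

6.288 psi


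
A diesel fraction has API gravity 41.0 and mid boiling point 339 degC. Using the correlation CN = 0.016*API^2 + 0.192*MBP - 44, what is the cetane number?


CN = 0.016 * 41.0^2 + 0.192 * 339 - 44
CN = 26.896 + 65.088 - 44 = 47.984

47.984


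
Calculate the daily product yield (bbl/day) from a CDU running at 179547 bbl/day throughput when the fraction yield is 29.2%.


Crude throughput = 179547 bbl/day
Fraction yield = 29.2%
yield = throughput * fraction / 100
yield = 179547 * 29.2 / 100 = 52427.724

52427.724 bbl/day


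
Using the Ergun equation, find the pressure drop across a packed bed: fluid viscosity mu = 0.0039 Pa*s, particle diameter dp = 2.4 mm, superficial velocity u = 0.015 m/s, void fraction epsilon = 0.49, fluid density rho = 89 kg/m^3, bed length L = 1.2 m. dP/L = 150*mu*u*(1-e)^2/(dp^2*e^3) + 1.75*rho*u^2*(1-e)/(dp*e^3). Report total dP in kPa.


dp = 2.4 mm = 0.0024 m
Viscous term = 150*0.0039*0.015*(1-0.49)^2 / (0.0024^2*0.49^3) = 3368.04
Inertial term = 1.75*89*0.015^2*(1-0.49) / (0.0024*0.49^3) = 63.2967
dP/L = 3368.04 + 63.2967 = 3431.34 Pa/m
dP = 3431.34 * 1.2 / 1000 = 4.118 kPa

4.118 kPa


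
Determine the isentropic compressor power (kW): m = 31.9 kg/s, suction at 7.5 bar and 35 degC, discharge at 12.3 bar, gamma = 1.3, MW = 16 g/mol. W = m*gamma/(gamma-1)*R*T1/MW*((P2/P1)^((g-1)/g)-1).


Isentropic work: W = m*(gamma/(gamma-1))*(R*T1/MW)*((P2/P1)^((gamma-1)/gamma) - 1)
T1 = 35 + 273.15 = 308.15 K
Pressure ratio = 12.3 / 7.5 = 1.64
Exponent = (1.3 - 1)/1.3 = 0.230769
(P2/P1)^exp - 1 = 1.64^0.230769 - 1 = 0.120932
W = 31.9 * 1.3 / 0.3 * 8.314 * 308.15 / 16 * 0.120932 = 2677

2677 kW


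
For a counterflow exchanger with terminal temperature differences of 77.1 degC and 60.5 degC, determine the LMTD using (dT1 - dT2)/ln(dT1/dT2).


LMTD = (dT1 - dT2) / ln(dT1/dT2)
= (77.1 - 60.5) / ln(77.1 / 60.5) = 16.6 / 0.24246 = 68.46

68.46 degC


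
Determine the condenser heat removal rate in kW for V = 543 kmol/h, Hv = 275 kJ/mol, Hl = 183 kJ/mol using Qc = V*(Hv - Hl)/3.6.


Qc = 543 * (275 - 183) / 3.6 = 543 * 92 / 3.6 = 13880

13880 kW


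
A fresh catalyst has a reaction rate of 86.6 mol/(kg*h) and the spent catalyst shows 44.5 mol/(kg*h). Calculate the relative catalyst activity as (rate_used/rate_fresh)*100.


Activity (%) = (rate_used / rate_fresh) * 100
rate_used = 44.5, rate_fresh = 86.6
= (44.5 / 86.6) * 100
= 0.5139 * 100 = 51.39

51.39 %


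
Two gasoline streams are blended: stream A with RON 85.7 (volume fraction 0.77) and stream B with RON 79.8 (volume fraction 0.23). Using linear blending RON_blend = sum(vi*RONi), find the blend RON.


Linear blending: RON_blend = sum(vi * RONi)
Contribution 1: 0.77 * 85.7 = 65.989
Contribution 2: 0.23 * 79.8 = 18.354
RON_blend = 65.989 + 18.354 = 84.343

84.343


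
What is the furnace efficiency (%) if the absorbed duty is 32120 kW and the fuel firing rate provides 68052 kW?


Furnace efficiency = Q_absorbed / Q_fuel * 100
= 32120 / 68052 * 100 = 47.20

47.20 %


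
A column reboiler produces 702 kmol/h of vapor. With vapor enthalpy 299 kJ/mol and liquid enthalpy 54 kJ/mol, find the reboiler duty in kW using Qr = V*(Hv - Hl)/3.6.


Qr = 702 * (299 - 54) / 3.6 = 702 * 245 / 3.6 = 47780

47780 kW


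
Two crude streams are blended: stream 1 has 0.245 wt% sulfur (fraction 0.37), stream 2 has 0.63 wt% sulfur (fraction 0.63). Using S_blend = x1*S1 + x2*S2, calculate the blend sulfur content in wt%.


Linear sulfur blending: S_blend = x1*S1 + x2*S2
Contribution 1: 0.37 * 0.245 = 0.09065 wt%
Contribution 2: 0.63 * 0.63 = 0.3969 wt%
S_blend = 0.09065 + 0.3969 = 0.48755

0.48755 wt%


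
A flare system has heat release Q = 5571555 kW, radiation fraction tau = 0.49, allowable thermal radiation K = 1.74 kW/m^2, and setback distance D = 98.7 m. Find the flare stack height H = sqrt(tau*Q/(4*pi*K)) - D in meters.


tau*Q/(4*pi*K) = 0.49 * 5571555 / (4 * pi * 1.74) = 124857
sqrt(124857) = 353.351
H = 353.351 - 98.7 = 254.7

254.7 m


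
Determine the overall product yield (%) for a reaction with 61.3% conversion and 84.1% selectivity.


Overall yield = conversion (%) * selectivity (%) / 100
Conversion = 61.3%, Selectivity = 84.1%
Y = 61.3 * 84.1 / 100
= 51.5533 %

51.5533 %


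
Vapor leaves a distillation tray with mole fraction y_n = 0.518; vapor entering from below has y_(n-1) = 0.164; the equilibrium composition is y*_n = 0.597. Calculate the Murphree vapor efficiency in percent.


Murphree vapor efficiency: EMV = (y_n - y_(n-1)) / (y*_n - y_(n-1)) * 100
EMV = (0.518 - 0.164) / (0.597 - 0.164) * 100 = 0.354 / 0.433 * 100 = 81.76

81.76 %


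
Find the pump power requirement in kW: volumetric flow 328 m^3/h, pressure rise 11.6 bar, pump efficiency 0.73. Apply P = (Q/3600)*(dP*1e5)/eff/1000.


Q = 328 / 3600 = 0.0911111 m^3/s
P = 0.0911111 * (11.6 * 1e5) / 0.73 / 1000 = 144.8

144.8 kW


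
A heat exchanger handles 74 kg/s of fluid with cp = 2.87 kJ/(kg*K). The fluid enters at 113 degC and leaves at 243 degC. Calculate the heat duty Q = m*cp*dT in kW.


Q = m_dot * cp * delta_T
delta_T = 243 - 113 = 130 K
Q = 74 * 2.87 * 130
= 212.38 * 130
= 27609.4 kW

27609.4 kW


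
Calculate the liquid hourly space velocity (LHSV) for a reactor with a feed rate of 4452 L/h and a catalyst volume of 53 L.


LHSV = volumetric feed rate / catalyst volume
= 4452 L/h / 53 L
= 84.00 h^-1

84.00 h^-1


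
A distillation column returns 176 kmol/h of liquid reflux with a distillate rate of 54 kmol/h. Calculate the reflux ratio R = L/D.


Reflux ratio definition: R = L / D (liquid returned / distillate withdrawn)
L = 176 kmol/h, D = 54 kmol/h
R = 176 / 54 = 3.259

3.259


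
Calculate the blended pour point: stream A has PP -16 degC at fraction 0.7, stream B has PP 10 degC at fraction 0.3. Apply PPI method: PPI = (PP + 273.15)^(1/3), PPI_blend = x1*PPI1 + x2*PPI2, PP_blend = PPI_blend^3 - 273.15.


PPI_1 = (-16 + 273.15)^(1/3) = 6.359098
PPI_2 = (10 + 273.15)^(1/3) = 6.566574
PPI_blend = 0.7 * 6.359098 + 0.3 * 6.566574 = 6.421341
PP_blend = 6.421341^3 - 273.15 = 264.7751 - 273.15 = -8.37

-8.37 degC


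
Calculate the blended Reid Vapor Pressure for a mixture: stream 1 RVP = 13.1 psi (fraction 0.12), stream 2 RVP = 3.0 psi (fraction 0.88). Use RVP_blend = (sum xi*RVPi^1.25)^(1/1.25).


Chevron index: RVP_blend = (sum xi*RVPi^1.25)^(1/1.25)
RVP^1.25 terms: 0.12 * 13.1^1.25 + 0.88 * 3.0^1.25 = 6.46512
RVP_blend = 6.46512^(1/1.25) = 4.451

4.451 psi


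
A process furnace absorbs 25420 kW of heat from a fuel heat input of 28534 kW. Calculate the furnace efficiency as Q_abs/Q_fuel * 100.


Furnace efficiency = Q_absorbed / Q_fuel * 100
= 25420 / 28534 * 100 = 89.09

89.09 %


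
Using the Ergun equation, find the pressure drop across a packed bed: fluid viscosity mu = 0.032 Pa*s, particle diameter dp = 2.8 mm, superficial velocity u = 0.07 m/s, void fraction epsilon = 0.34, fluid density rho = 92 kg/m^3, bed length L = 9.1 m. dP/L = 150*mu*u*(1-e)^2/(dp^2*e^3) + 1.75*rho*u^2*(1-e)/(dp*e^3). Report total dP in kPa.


dp = 2.8 mm = 0.0028 m
Viscous term = 150*0.032*0.07*(1-0.34)^2 / (0.0028^2*0.34^3) = 474979
Inertial term = 1.75*92*0.07^2*(1-0.34) / (0.0028*0.34^3) = 4731.2
dP/L = 474979 + 4731.2 = 479710 Pa/m
dP = 479710 * 9.1 / 1000 = 4365 kPa

4365 kPa


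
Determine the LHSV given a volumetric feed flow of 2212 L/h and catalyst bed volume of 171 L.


LHSV = volumetric feed rate / catalyst volume
= 2212 L/h / 171 L
= 12.94 h^-1

12.94 h^-1


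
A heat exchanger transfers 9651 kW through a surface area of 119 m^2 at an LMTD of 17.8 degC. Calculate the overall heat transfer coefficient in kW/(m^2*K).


From Q = U*A*LMTD, U = Q / (A * LMTD)
U = 9651 / (119 * 17.8) = 9651 / 2118.2 = 4.556

4.556 kW/(m^2*K)


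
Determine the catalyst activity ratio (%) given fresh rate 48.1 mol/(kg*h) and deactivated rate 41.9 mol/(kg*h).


Activity (%) = (rate_used / rate_fresh) * 100
rate_used = 41.9, rate_fresh = 48.1
= (41.9 / 48.1) * 100
= 0.8711 * 100 = 87.11

87.11 %


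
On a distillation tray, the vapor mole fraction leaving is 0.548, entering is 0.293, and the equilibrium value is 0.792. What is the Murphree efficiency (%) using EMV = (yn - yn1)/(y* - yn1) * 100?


Murphree vapor efficiency: EMV = (y_n - y_(n-1)) / (y*_n - y_(n-1)) * 100
EMV = (0.548 - 0.293) / (0.792 - 0.293) * 100 = 0.255 / 0.499 * 100 = 51.10

51.10 %


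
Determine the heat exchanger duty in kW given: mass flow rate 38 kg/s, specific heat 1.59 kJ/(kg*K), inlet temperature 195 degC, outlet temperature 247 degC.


Q = m_dot * cp * delta_T
delta_T = 247 - 195 = 52 K
Q = 38 * 1.59 * 52
= 60.42 * 52
= 3141.84 kW

3141.84 kW


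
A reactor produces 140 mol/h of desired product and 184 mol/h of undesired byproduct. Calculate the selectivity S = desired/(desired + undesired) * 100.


Selectivity = desired / (desired + undesired) * 100
Total products = 140 + 184 = 324 mol/h
S = 140 / 324 * 100
= 0.4321 * 100
= 43.21 %

43.21 %


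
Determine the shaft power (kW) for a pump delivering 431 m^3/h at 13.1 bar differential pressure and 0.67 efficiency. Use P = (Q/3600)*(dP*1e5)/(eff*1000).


Q = 431 / 3600 = 0.119722 m^3/s
P = 0.119722 * (13.1 * 1e5) / 0.67 / 1000 = 234.1

234.1 kW


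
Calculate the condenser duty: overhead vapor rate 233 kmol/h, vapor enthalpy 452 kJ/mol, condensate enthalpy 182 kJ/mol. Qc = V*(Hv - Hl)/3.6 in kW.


Qc = 233 * (452 - 182) / 3.6 = 233 * 270 / 3.6 = 17480

17480 kW


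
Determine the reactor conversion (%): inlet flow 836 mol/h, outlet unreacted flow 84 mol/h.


X = (F_in - F_out) / F_in * 100
Moles reacted = 836 - 84 = 752
X = 752 / 836 * 100
= 0.8995 * 100
= 89.95 %

89.95 %


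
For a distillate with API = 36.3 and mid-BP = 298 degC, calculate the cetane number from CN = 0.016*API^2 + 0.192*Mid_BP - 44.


CN = 0.016 * 36.3^2 + 0.192 * 298 - 44
CN = 21.08304 + 57.216 - 44 = 34.29904

34.29904


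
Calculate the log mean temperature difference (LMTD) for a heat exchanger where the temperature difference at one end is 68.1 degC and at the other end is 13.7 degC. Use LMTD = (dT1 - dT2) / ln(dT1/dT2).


LMTD = (dT1 - dT2) / ln(dT1/dT2)
= (68.1 - 13.7) / ln(68.1 / 13.7) = 54.4 / 1.60358 = 33.92

33.92 degC


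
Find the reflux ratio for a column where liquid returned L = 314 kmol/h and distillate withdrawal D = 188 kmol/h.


Reflux ratio definition: R = L / D (liquid returned / distillate withdrawn)
L = 314 kmol/h, D = 188 kmol/h
R = 314 / 188 = 1.670

1.670


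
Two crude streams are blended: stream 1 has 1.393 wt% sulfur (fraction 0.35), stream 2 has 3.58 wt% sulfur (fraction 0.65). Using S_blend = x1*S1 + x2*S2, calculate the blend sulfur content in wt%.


Linear sulfur blending: S_blend = x1*S1 + x2*S2
Contribution 1: 0.35 * 1.393 = 0.48755 wt%
Contribution 2: 0.65 * 3.58 = 2.327 wt%
S_blend = 0.48755 + 2.327 = 2.81455

2.81455 wt%


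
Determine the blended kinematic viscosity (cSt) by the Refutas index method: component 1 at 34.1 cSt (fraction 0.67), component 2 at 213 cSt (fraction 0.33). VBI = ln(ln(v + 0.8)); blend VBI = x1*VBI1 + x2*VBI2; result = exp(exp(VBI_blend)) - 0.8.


Refutas method: VBN_i = 14.534*ln(ln(visc_i + 0.8)) + 10.975, blended linearly by mass fraction; since VBN is linear in VBI_i = ln(ln(visc_i + 0.8)) and the fractions sum to 1, blend VBI directly: visc = exp(exp(VBI_blend)) - 0.8
VBI_1 = ln(ln(34.1 + 0.8)) = 1.26765
VBI_2 = ln(ln(213 + 0.8)) = 1.6799
VBI_blend = 0.67 * 1.26765 + 0.33 * 1.6799 = 1.40369
visc_blend = exp(exp(1.40369)) - 0.8 = 57.77

57.77 cSt


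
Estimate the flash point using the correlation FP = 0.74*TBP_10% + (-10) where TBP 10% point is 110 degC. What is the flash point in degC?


FP = 0.74 * 110 + (-10) = 71.4

71.4 degC


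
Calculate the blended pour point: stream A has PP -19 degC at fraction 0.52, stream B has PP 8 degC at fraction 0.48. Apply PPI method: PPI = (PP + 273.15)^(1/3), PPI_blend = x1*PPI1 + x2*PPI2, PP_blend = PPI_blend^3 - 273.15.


PPI_1 = (-19 + 273.15)^(1/3) = 6.334272
PPI_2 = (8 + 273.15)^(1/3) = 6.551077
PPI_blend = 0.52 * 6.334272 + 0.48 * 6.551077 = 6.438338
PP_blend = 6.438338^3 - 273.15 = 266.8832 - 273.15 = -6.27

-6.27 degC


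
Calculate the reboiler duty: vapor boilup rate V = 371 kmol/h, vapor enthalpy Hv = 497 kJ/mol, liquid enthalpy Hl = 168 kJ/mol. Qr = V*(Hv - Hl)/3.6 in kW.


Qr = 371 * (497 - 168) / 3.6 = 371 * 329 / 3.6 = 33910

33910 kW


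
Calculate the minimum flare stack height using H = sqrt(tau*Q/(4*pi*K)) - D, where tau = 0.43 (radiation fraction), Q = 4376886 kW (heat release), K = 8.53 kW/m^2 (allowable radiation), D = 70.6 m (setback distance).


tau*Q/(4*pi*K) = 0.43 * 4376886 / (4 * pi * 8.53) = 17558
sqrt(17558) = 132.507
H = 132.507 - 70.6 = 61.91

61.91 m


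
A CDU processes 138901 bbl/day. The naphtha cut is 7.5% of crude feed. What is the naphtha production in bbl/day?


Crude throughput = 138901 bbl/day
Fraction yield = 7.5%
yield = throughput * fraction / 100
yield = 138901 * 7.5 / 100 = 10417.575

10417.575 bbl/day


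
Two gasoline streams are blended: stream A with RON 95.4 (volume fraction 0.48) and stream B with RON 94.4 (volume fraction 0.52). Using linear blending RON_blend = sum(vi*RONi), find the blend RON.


Linear blending: RON_blend = sum(vi * RONi)
Contribution 1: 0.48 * 95.4 = 45.792
Contribution 2: 0.52 * 94.4 = 49.088
RON_blend = 45.792 + 49.088 = 94.88

94.88


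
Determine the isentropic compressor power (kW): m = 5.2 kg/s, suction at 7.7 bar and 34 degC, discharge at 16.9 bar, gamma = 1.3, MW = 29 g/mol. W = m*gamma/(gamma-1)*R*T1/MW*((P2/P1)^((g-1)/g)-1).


Isentropic work: W = m*(gamma/(gamma-1))*(R*T1/MW)*((P2/P1)^((gamma-1)/gamma) - 1)
T1 = 34 + 273.15 = 307.15 K
Pressure ratio = 16.9 / 7.7 = 2.19481
Exponent = (1.3 - 1)/1.3 = 0.230769
(P2/P1)^exp - 1 = 2.19481^0.230769 - 1 = 0.198902
W = 5.2 * 1.3 / 0.3 * 8.314 * 307.15 / 29 * 0.198902 = 394.7

394.7 kW


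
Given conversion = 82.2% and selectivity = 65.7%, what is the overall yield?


Overall yield = conversion (%) * selectivity (%) / 100
Conversion = 82.2%, Selectivity = 65.7%
Y = 82.2 * 65.7 / 100
= 54.0054 %

54.0054 %


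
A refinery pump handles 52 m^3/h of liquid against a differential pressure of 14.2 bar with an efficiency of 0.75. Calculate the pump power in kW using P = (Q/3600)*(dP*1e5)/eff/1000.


Q = 52 / 3600 = 0.0144444 m^3/s
P = 0.0144444 * (14.2 * 1e5) / 0.75 / 1000 = 27.35

27.35 kW


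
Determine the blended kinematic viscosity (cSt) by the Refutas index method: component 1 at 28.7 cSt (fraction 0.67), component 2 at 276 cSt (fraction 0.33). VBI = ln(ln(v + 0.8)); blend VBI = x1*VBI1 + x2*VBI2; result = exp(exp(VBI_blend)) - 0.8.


Refutas method: VBN_i = 14.534*ln(ln(visc_i + 0.8)) + 10.975, blended linearly by mass fraction; since VBN is linear in VBI_i = ln(ln(visc_i + 0.8)) and the fractions sum to 1, blend VBI directly: visc = exp(exp(VBI_blend)) - 0.8
VBI_1 = ln(ln(28.7 + 0.8)) = 1.21917
VBI_2 = ln(ln(276 + 0.8)) = 1.72692
VBI_blend = 0.67 * 1.21917 + 0.33 * 1.72692 = 1.38673
visc_blend = exp(exp(1.38673)) - 0.8 = 53.89

53.89 cSt


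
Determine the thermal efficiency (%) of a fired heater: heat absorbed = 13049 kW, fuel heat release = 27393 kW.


Furnace efficiency = Q_absorbed / Q_fuel * 100
= 13049 / 27393 * 100 = 47.64

47.64 %


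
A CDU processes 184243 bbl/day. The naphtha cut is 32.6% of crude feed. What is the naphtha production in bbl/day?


Crude throughput = 184243 bbl/day
Fraction yield = 32.6%
yield = throughput * fraction / 100
yield = 184243 * 32.6 / 100 = 60063.218

60063.218 bbl/day


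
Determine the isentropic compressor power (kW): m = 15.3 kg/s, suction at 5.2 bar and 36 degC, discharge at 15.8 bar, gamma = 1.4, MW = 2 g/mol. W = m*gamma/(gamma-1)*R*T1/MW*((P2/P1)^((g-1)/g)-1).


Isentropic work: W = m*(gamma/(gamma-1))*(R*T1/MW)*((P2/P1)^((gamma-1)/gamma) - 1)
T1 = 36 + 273.15 = 309.15 K
Pressure ratio = 15.8 / 5.2 = 3.03846
Exponent = (1.4 - 1)/1.4 = 0.285714
(P2/P1)^exp - 1 = 3.03846^0.285714 - 1 = 0.373728
W = 15.3 * 1.4 / 0.4 * 8.314 * 309.15 / 2 * 0.373728 = 25720

25720 kW


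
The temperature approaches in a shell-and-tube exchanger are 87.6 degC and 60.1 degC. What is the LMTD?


LMTD = (dT1 - dT2) / ln(dT1/dT2)
= (87.6 - 60.1) / ln(87.6 / 60.1) = 27.5 / 0.376771 = 72.99

72.99 degC


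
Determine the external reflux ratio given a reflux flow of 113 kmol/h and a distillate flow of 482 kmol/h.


Reflux ratio definition: R = L / D (liquid returned / distillate withdrawn)
L = 113 kmol/h, D = 482 kmol/h
R = 113 / 482 = 0.2344

0.2344


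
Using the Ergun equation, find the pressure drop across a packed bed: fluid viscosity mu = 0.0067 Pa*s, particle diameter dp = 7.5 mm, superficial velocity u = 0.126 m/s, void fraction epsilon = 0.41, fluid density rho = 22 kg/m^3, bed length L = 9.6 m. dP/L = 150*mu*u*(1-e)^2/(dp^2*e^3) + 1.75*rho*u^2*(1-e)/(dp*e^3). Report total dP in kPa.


dp = 7.5 mm = 0.0075 m
Viscous term = 150*0.0067*0.126*(1-0.41)^2 / (0.0075^2*0.41^3) = 11370.2
Inertial term = 1.75*22*0.126^2*(1-0.41) / (0.0075*0.41^3) = 697.655
dP/L = 11370.2 + 697.655 = 12067.9 Pa/m
dP = 12067.9 * 9.6 / 1000 = 115.9 kPa

115.9 kPa


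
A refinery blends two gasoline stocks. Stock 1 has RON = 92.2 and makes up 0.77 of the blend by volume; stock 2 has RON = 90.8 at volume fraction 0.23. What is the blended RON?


Linear blending: RON_blend = sum(vi * RONi)
Contribution 1: 0.77 * 92.2 = 70.994
Contribution 2: 0.23 * 90.8 = 20.884
RON_blend = 70.994 + 20.884 = 91.878

91.878


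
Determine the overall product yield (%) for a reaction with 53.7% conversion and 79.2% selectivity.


Overall yield = conversion (%) * selectivity (%) / 100
Conversion = 53.7%, Selectivity = 79.2%
Y = 53.7 * 79.2 / 100
= 42.5304 %

42.5304 %


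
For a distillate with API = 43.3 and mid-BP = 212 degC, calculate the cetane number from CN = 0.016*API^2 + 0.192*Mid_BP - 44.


CN = 0.016 * 43.3^2 + 0.192 * 212 - 44
CN = 29.99824 + 40.704 - 44 = 26.70224

26.70224


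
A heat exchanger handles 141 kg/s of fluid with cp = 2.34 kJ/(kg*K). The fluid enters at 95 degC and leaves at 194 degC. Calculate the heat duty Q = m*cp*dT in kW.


Q = m_dot * cp * delta_T
delta_T = 194 - 95 = 99 K
Q = 141 * 2.34 * 99
= 329.94 * 99
= 32664.06 kW

32664.06 kW


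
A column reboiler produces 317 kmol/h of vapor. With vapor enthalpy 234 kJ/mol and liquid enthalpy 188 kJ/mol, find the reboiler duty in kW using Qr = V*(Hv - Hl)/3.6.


Qr = 317 * (234 - 188) / 3.6 = 317 * 46 / 3.6 = 4051

4051 kW


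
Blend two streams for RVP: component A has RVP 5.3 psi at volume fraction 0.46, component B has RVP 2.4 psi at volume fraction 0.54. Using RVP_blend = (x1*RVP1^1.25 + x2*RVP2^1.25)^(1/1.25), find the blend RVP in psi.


Chevron index: RVP_blend = (sum xi*RVPi^1.25)^(1/1.25)
RVP^1.25 terms: 0.46 * 5.3^1.25 + 0.54 * 2.4^1.25 = 5.31224
RVP_blend = 5.31224^(1/1.25) = 3.804

3.804 psi


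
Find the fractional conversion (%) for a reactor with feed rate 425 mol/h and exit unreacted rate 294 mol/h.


X = (F_in - F_out) / F_in * 100
Moles reacted = 425 - 294 = 131
X = 131 / 425 * 100
= 0.3082 * 100
= 30.82 %

30.82 %


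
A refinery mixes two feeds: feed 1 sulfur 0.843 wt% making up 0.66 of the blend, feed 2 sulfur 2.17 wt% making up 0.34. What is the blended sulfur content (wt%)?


Linear sulfur blending: S_blend = x1*S1 + x2*S2
Contribution 1: 0.66 * 0.843 = 0.55638 wt%
Contribution 2: 0.34 * 2.17 = 0.7378 wt%
S_blend = 0.55638 + 0.7378 = 1.29418

1.29418 wt%


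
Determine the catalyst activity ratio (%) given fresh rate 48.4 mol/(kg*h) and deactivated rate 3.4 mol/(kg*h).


Activity (%) = (rate_used / rate_fresh) * 100
rate_used = 3.4, rate_fresh = 48.4
= (3.4 / 48.4) * 100
= 0.07025 * 100 = 7.025

7.025 %


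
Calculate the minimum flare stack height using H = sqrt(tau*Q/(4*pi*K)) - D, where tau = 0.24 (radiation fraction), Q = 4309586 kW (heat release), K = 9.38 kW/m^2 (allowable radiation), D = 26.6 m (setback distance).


tau*Q/(4*pi*K) = 0.24 * 4309586 / (4 * pi * 9.38) = 8774.74
sqrt(8774.74) = 93.6736
H = 93.6736 - 26.6 = 67.07

67.07 m


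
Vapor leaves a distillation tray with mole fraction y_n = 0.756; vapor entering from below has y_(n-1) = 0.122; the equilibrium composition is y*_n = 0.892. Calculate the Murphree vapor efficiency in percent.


Murphree vapor efficiency: EMV = (y_n - y_(n-1)) / (y*_n - y_(n-1)) * 100
EMV = (0.756 - 0.122) / (0.892 - 0.122) * 100 = 0.634 / 0.77 * 100 = 82.34

82.34 %
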